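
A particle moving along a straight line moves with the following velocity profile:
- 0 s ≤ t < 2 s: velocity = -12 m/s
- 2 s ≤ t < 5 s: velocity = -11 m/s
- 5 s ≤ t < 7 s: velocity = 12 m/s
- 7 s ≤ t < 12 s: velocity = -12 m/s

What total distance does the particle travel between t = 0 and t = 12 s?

141 m

Total distance travelled is ∫|v| dt — sum the magnitudes of each area piece.
0–2 s: |-12| × 2 = 24 m
2–5 s: |-11| × 3 = 33 m
5–7 s: |12| × 2 = 24 m
7–12 s: |-12| × 5 = 60 m
Total distance = 141 m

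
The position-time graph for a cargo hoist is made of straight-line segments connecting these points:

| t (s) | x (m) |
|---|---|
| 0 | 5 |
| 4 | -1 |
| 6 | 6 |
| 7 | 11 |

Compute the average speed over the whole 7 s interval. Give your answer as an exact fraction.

18/7 m/s

Average speed = (total path length)/(elapsed time); on a piecewise-linear x-t graph the path length is Σ|Δx|.
0–4 s: |Δx| = |-1 − 5| = 6 m
4–6 s: |Δx| = |6 − -1| = 7 m
6–7 s: |Δx| = |11 − 6| = 5 m
Total path = 18 m; average speed = 18/7 = 18/7 m/s.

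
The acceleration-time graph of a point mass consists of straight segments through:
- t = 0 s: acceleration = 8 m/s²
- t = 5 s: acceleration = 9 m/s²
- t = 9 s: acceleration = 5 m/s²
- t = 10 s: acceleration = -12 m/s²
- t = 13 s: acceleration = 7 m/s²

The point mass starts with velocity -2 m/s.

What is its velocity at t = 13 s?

57.5 m/s

Δv equals the area under the a-t graph; then v = v₀ + Δv.
0–5 s: ½(8 + 9)(5) = 42.5 m/s
5–9 s: ½(9 + 5)(4) = 28 m/s
9–10 s: ½(5 + -12)(1) = -3.5 m/s
10–13 s: ½(-12 + 7)(3) = -7.5 m/s
Δv = 59.5 m/s, so v(13) = -2 + (59.5) = 57.5 m/s.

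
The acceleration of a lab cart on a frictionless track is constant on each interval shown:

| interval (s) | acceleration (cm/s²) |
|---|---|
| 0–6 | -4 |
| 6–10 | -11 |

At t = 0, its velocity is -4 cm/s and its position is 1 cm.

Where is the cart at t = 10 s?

On each constant-a segment, Δv = aΔt and Δx = v₀Δt + ½aΔt²; chain segment to segment.
0–6 s: v starts -4 cm/s; Δx = -4·6 + ½·-4·6² = -96 cm; v ends -28 cm/s.
6–10 s: v starts -28 cm/s; Δx = -28·4 + ½·-11·4² = -200 cm; v ends -72 cm/s.
x(10) = 1 + Σ Δx = -295 cm.

-295 cm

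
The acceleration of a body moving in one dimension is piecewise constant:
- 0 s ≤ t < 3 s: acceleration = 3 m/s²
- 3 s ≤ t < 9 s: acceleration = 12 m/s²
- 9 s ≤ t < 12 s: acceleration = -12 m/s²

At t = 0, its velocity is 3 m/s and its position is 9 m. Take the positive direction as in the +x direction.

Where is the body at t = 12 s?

517.5 m

On each constant-a segment, Δv = aΔt and Δx = v₀Δt + ½aΔt²; chain segment to segment.
0–3 s: v starts 3 m/s; Δx = 3·3 + ½·3·3² = 22.5 m; v ends 12 m/s.
3–9 s: v starts 12 m/s; Δx = 12·6 + ½·12·6² = 288 m; v ends 84 m/s.
9–12 s: v starts 84 m/s; Δx = 84·3 + ½·-12·3² = 198 m; v ends 48 m/s.
x(12) = 9 + Σ Δx = 517.5 m.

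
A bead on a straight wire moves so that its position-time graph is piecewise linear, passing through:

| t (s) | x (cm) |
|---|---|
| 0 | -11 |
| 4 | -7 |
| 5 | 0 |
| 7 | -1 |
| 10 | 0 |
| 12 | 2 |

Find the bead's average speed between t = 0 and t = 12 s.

Average speed = (total path length)/(elapsed time); on a piecewise-linear x-t graph the path length is Σ|Δx|.
0–4 s: |Δx| = |-7 − -11| = 4 cm
4–5 s: |Δx| = |0 − -7| = 7 cm
5–7 s: |Δx| = |-1 − 0| = 1 cm
7–10 s: |Δx| = |0 − -1| = 1 cm
10–12 s: |Δx| = |2 − 0| = 2 cm
Total path = 15 cm; average speed = 15/12 = 1.25 cm/s.

1.25 cm/s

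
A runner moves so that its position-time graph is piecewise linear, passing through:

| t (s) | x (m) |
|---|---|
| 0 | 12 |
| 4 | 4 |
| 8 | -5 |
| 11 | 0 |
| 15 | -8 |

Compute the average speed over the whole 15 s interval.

2 m/s

Average speed = (total path length)/(elapsed time); on a piecewise-linear x-t graph the path length is Σ|Δx|.
0–4 s: |Δx| = |4 − 12| = 8 m
4–8 s: |Δx| = |-5 − 4| = 9 m
8–11 s: |Δx| = |0 − -5| = 5 m
11–15 s: |Δx| = |-8 − 0| = 8 m
Total path = 30 m; average speed = 30/15 = 2 m/s.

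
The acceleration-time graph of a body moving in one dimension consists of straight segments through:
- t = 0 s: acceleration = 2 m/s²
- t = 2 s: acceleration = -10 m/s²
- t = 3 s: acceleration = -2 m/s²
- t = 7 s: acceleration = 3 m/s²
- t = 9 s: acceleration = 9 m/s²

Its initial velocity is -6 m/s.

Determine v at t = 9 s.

-6 m/s

Δv equals the area under the a-t graph; then v = v₀ + Δv.
0–2 s: ½(2 + -10)(2) = -8 m/s
2–3 s: ½(-10 + -2)(1) = -6 m/s
3–7 s: ½(-2 + 3)(4) = 2 m/s
7–9 s: ½(3 + 9)(2) = 12 m/s
Δv = 0 m/s, so v(9) = -6 + (0) = -6 m/s.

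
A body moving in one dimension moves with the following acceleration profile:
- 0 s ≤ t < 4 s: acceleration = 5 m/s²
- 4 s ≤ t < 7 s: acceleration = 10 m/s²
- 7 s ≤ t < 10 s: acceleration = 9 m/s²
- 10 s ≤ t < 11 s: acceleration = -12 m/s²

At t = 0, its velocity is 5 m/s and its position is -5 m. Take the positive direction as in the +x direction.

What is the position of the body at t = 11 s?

456.5 m

On each constant-a segment, Δv = aΔt and Δx = v₀Δt + ½aΔt²; chain segment to segment.
0–4 s: v starts 5 m/s; Δx = 5·4 + ½·5·4² = 60 m; v ends 25 m/s.
4–7 s: v starts 25 m/s; Δx = 25·3 + ½·10·3² = 120 m; v ends 55 m/s.
7–10 s: v starts 55 m/s; Δx = 55·3 + ½·9·3² = 205.5 m; v ends 82 m/s.
10–11 s: v starts 82 m/s; Δx = 82·1 + ½·-12·1² = 76 m; v ends 70 m/s.
x(11) = -5 + Σ Δx = 456.5 m.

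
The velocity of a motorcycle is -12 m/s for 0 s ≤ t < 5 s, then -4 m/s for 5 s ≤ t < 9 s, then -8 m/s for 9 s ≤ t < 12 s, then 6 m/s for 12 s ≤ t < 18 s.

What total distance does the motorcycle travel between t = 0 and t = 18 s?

Distance (not displacement) is the total path length: add the absolute areas under v-t.
0–5 s: |-12| × 5 = 60 m
5–9 s: |-4| × 4 = 16 m
9–12 s: |-8| × 3 = 24 m
12–18 s: |6| × 6 = 36 m
Total distance = 136 m

136 m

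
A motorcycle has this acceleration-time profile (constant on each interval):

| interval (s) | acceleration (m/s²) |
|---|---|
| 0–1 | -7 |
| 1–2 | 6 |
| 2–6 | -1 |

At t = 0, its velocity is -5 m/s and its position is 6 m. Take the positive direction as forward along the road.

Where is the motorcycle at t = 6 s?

On each constant-a segment, Δv = aΔt and Δx = v₀Δt + ½aΔt²; chain segment to segment.
0–1 s: v starts -5 m/s; Δx = -5·1 + ½·-7·1² = -8.5 m; v ends -12 m/s.
1–2 s: v starts -12 m/s; Δx = -12·1 + ½·6·1² = -9 m; v ends -6 m/s.
2–6 s: v starts -6 m/s; Δx = -6·4 + ½·-1·4² = -32 m; v ends -10 m/s.
x(6) = 6 + Σ Δx = -43.5 m.

-43.5 m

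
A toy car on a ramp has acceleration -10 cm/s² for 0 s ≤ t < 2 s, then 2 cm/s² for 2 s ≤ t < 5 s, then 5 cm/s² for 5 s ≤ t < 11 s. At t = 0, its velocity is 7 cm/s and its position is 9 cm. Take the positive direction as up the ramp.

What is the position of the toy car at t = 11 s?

On each constant-a segment, Δv = aΔt and Δx = v₀Δt + ½aΔt²; chain segment to segment.
0–2 s: v starts 7 cm/s; Δx = 7·2 + ½·-10·2² = -6 cm; v ends -13 cm/s.
2–5 s: v starts -13 cm/s; Δx = -13·3 + ½·2·3² = -30 cm; v ends -7 cm/s.
5–11 s: v starts -7 cm/s; Δx = -7·6 + ½·5·6² = 48 cm; v ends 23 cm/s.
x(11) = 9 + Σ Δx = 21 cm.

21 cm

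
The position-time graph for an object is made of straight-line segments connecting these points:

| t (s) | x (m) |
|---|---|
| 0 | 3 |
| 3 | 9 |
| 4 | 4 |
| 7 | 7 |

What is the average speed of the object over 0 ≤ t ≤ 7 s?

2 m/s

Average speed = (total path length)/(elapsed time); on a piecewise-linear x-t graph the path length is Σ|Δx|.
0–3 s: |Δx| = |9 − 3| = 6 m
3–4 s: |Δx| = |4 − 9| = 5 m
4–7 s: |Δx| = |7 − 4| = 3 m
Total path = 14 m; average speed = 14/7 = 2 m/s.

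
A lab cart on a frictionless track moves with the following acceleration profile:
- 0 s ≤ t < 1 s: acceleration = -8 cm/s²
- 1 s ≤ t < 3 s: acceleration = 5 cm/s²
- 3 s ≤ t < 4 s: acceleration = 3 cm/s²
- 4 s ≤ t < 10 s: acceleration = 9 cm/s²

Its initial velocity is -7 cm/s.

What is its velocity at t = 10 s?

Δv equals the area under the a-t graph; then v = v₀ + Δv.
0–1 s: -8 × 1 = -8 cm/s
1–3 s: 5 × 2 = 10 cm/s
3–4 s: 3 × 1 = 3 cm/s
4–10 s: 9 × 6 = 54 cm/s
Δv = 59 cm/s, so v(10) = -7 + (59) = 52 cm/s.

52 cm/s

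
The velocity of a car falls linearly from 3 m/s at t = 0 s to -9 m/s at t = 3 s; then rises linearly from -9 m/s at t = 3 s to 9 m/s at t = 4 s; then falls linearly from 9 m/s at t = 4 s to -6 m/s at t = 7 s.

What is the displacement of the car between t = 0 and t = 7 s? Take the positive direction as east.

-4.5 m

Net displacement equals the area under the velocity-time graph (areas below the axis count negative).
0–3 s: ½(3 + -9)(3) = -9 m
3–4 s: ½(-9 + 9)(1) = 0 m
4–7 s: ½(9 + -6)(3) = 4.5 m
Net displacement = -4.5 m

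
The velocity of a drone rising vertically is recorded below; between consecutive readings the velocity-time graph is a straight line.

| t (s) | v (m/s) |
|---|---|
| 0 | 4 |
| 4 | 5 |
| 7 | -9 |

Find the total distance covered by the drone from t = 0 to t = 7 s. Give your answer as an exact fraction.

411/14 m

Total distance travelled is ∫|v| dt — sum the magnitudes of each area piece.
0–4 s: |½(4 + 5)(4)| = 18 m
4–7 s: v = 0 at t = 71/14 s; triangle areas 75/28 + 243/28 = 159/14 m
Total distance = 411/14 m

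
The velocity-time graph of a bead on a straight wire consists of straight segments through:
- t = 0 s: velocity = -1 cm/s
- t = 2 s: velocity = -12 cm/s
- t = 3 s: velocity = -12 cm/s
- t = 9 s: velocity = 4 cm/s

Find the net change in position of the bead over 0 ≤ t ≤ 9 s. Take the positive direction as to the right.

Net displacement equals the area under the velocity-time graph (areas below the axis count negative).
0–2 s: ½(-1 + -12)(2) = -13 cm
2–3 s: -12 × 1 = -12 cm
3–9 s: ½(-12 + 4)(6) = -24 cm
Net displacement = -49 cm

-49 cm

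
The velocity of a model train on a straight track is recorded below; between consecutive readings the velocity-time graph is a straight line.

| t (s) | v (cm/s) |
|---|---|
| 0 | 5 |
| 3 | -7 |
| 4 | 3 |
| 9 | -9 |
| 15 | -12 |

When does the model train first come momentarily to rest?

t = 1.25 s

v changes sign on 0–3 s (from 5 to -7); the graph is linear there, so v = 0 at t = 0 + (-5)·(3 − 0)/(-7 − 5) = 1.25 s.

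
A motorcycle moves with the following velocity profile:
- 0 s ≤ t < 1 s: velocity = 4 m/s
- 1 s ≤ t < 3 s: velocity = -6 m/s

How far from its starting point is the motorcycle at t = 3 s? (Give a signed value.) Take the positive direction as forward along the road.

Net displacement equals the area under the velocity-time graph (areas below the axis count negative).
0–1 s: 4 × 1 = 4 m
1–3 s: -6 × 2 = -12 m
Net displacement = -8 m

-8 m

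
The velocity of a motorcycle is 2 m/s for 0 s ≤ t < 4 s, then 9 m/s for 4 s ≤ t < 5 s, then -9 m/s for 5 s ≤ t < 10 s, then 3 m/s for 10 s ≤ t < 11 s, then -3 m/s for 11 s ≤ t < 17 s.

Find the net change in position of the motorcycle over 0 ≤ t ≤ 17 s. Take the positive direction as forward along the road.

-43 m

Displacement is the signed area under the v-t curve.
0–4 s: 2 × 4 = 8 m
4–5 s: 9 × 1 = 9 m
5–10 s: -9 × 5 = -45 m
10–11 s: 3 × 1 = 3 m
11–17 s: -3 × 6 = -18 m
Net displacement = -43 m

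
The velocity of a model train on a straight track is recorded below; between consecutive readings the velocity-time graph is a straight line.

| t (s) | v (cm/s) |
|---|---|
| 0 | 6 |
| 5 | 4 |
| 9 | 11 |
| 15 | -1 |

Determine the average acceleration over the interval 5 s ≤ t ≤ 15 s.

-0.5 cm/s²

Average acceleration = Δv/Δt = (-1 − 4)/(15 − 5) = -0.5 cm/s².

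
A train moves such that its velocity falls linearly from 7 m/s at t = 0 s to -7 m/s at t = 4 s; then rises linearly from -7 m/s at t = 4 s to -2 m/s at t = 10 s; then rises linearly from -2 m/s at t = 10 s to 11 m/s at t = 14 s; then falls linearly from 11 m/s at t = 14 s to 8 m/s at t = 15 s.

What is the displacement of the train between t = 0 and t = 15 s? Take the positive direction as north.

Displacement is the signed area under the v-t curve.
0–4 s: ½(7 + -7)(4) = 0 m
4–10 s: ½(-7 + -2)(6) = -27 m
10–14 s: ½(-2 + 11)(4) = 18 m
14–15 s: ½(11 + 8)(1) = 9.5 m
Net displacement = 0.5 m

0.5 m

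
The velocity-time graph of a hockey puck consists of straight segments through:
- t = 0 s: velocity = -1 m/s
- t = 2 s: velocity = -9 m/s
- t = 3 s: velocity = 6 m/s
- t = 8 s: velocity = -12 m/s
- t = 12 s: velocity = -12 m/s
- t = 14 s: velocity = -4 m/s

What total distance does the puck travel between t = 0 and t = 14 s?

Distance (not displacement) is the total path length: add the absolute areas under v-t.
0–2 s: |½(-1 + -9)(2)| = 10 m
2–3 s: v = 0 at t = 2.6 s; triangle areas 2.7 + 1.2 = 3.9 m
3–8 s: v = 0 at t = 14/3 s; triangle areas 5 + 20 = 25 m
8–12 s: |-12| × 4 = 48 m
12–14 s: |½(-12 + -4)(2)| = 16 m
Total distance = 102.9 m

102.9 m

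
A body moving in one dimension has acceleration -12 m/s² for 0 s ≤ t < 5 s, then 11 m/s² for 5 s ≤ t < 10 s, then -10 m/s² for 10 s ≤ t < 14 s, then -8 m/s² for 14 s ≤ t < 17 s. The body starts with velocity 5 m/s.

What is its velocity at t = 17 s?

-64 m/s

Δv equals the area under the a-t graph; then v = v₀ + Δv.
0–5 s: -12 × 5 = -60 m/s
5–10 s: 11 × 5 = 55 m/s
10–14 s: -10 × 4 = -40 m/s
14–17 s: -8 × 3 = -24 m/s
Δv = -69 m/s, so v(17) = 5 + (-69) = -64 m/s.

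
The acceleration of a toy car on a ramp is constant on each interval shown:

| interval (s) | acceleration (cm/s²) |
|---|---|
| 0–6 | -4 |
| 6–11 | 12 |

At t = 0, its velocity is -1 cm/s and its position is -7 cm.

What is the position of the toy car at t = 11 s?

-60 cm

On each constant-a segment, Δv = aΔt and Δx = v₀Δt + ½aΔt²; chain segment to segment.
0–6 s: v starts -1 cm/s; Δx = -1·6 + ½·-4·6² = -78 cm; v ends -25 cm/s.
6–11 s: v starts -25 cm/s; Δx = -25·5 + ½·12·5² = 25 cm; v ends 35 cm/s.
x(11) = -7 + Σ Δx = -60 cm.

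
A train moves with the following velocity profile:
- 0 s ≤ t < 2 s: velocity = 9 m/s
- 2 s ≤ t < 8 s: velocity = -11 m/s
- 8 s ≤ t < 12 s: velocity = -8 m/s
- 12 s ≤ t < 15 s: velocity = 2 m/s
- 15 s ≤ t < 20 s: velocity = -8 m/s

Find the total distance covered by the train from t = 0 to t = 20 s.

162 m

Distance (not displacement) is the total path length: add the absolute areas under v-t.
0–2 s: |9| × 2 = 18 m
2–8 s: |-11| × 6 = 66 m
8–12 s: |-8| × 4 = 32 m
12–15 s: |2| × 3 = 6 m
15–20 s: |-8| × 5 = 40 m
Total distance = 162 m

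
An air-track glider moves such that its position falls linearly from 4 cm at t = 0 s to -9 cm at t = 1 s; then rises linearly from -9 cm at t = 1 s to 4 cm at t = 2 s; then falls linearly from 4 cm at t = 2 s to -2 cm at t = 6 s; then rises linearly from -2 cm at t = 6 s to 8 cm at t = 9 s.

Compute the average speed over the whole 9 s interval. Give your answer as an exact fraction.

14/3 cm/s

Average speed = (total path length)/(elapsed time); on a piecewise-linear x-t graph the path length is Σ|Δx|.
0–1 s: |Δx| = |-9 − 4| = 13 cm
1–2 s: |Δx| = |4 − -9| = 13 cm
2–6 s: |Δx| = |-2 − 4| = 6 cm
6–9 s: |Δx| = |8 − -2| = 10 cm
Total path = 42 cm; average speed = 42/9 = 14/3 cm/s.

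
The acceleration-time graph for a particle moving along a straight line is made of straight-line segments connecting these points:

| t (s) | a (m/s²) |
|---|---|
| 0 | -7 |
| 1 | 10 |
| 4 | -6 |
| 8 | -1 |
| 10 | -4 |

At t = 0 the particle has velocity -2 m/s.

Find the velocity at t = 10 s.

Δv equals the area under the a-t graph; then v = v₀ + Δv.
0–1 s: ½(-7 + 10)(1) = 1.5 m/s
1–4 s: ½(10 + -6)(3) = 6 m/s
4–8 s: ½(-6 + -1)(4) = -14 m/s
8–10 s: ½(-1 + -4)(2) = -5 m/s
Δv = -11.5 m/s, so v(10) = -2 + (-11.5) = -13.5 m/s.

-13.5 m/s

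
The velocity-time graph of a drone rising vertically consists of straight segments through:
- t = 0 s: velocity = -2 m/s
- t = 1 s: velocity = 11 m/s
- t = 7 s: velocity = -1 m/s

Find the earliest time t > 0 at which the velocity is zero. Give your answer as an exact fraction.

t = 2/13 s

v changes sign on 0–1 s (from -2 to 11); the graph is linear there, so v = 0 at t = 0 + (2)·(1 − 0)/(11 − -2) = 2/13 s.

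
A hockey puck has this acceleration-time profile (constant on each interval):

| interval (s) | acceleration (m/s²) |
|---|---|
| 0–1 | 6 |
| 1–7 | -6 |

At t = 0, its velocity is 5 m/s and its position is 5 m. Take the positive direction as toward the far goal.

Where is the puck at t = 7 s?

On each constant-a segment, Δv = aΔt and Δx = v₀Δt + ½aΔt²; chain segment to segment.
0–1 s: v starts 5 m/s; Δx = 5·1 + ½·6·1² = 8 m; v ends 11 m/s.
1–7 s: v starts 11 m/s; Δx = 11·6 + ½·-6·6² = -42 m; v ends -25 m/s.
x(7) = 5 + Σ Δx = -29 m.

-29 m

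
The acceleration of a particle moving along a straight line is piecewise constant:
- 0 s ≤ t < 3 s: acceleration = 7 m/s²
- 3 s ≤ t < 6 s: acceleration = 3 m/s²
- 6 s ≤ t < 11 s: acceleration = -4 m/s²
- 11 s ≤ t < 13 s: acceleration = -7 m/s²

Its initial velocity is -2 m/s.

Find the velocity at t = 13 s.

Δv equals the area under the a-t graph; then v = v₀ + Δv.
0–3 s: 7 × 3 = 21 m/s
3–6 s: 3 × 3 = 9 m/s
6–11 s: -4 × 5 = -20 m/s
11–13 s: -7 × 2 = -14 m/s
Δv = -4 m/s, so v(13) = -2 + (-4) = -6 m/s.

-6 m/s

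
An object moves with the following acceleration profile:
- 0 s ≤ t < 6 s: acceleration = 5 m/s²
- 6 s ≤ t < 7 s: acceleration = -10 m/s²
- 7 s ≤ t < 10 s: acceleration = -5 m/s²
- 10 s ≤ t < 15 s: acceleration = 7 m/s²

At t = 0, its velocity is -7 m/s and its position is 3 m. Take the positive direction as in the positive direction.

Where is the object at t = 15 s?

163 m

On each constant-a segment, Δv = aΔt and Δx = v₀Δt + ½aΔt²; chain segment to segment.
0–6 s: v starts -7 m/s; Δx = -7·6 + ½·5·6² = 48 m; v ends 23 m/s.
6–7 s: v starts 23 m/s; Δx = 23·1 + ½·-10·1² = 18 m; v ends 13 m/s.
7–10 s: v starts 13 m/s; Δx = 13·3 + ½·-5·3² = 16.5 m; v ends -2 m/s.
10–15 s: v starts -2 m/s; Δx = -2·5 + ½·7·5² = 77.5 m; v ends 33 m/s.
x(15) = 3 + Σ Δx = 163 m.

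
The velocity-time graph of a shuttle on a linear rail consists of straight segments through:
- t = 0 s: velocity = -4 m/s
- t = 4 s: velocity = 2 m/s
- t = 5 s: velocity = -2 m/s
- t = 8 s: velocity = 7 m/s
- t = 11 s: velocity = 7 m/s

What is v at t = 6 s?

On 5–8 s the graph is linear from -2 to 7 m/s: v(6) = -2 + (7 − -2)·(6 − 5)/(8 − 5) = 1 m/s.

1 m/s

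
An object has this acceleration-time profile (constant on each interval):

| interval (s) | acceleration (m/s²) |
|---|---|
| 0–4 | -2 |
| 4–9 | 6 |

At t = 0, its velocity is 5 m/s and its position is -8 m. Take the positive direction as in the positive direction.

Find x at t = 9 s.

On each constant-a segment, Δv = aΔt and Δx = v₀Δt + ½aΔt²; chain segment to segment.
0–4 s: v starts 5 m/s; Δx = 5·4 + ½·-2·4² = 4 m; v ends -3 m/s.
4–9 s: v starts -3 m/s; Δx = -3·5 + ½·6·5² = 60 m; v ends 27 m/s.
x(9) = -8 + Σ Δx = 56 m.

56 m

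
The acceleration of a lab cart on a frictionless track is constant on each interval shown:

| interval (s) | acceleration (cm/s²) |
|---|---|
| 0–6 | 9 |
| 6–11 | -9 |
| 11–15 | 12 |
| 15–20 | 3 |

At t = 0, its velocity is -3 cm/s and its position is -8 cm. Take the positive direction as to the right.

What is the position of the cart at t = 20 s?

706 cm

On each constant-a segment, Δv = aΔt and Δx = v₀Δt + ½aΔt²; chain segment to segment.
0–6 s: v starts -3 cm/s; Δx = -3·6 + ½·9·6² = 144 cm; v ends 51 cm/s.
6–11 s: v starts 51 cm/s; Δx = 51·5 + ½·-9·5² = 142.5 cm; v ends 6 cm/s.
11–15 s: v starts 6 cm/s; Δx = 6·4 + ½·12·4² = 120 cm; v ends 54 cm/s.
15–20 s: v starts 54 cm/s; Δx = 54·5 + ½·3·5² = 307.5 cm; v ends 69 cm/s.
x(20) = -8 + Σ Δx = 706 cm.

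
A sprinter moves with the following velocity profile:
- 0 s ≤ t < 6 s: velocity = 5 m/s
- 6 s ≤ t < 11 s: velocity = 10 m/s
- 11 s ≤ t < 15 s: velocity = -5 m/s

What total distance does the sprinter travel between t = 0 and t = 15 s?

Distance (not displacement) is the total path length: add the absolute areas under v-t.
0–6 s: |5| × 6 = 30 m
6–11 s: |10| × 5 = 50 m
11–15 s: |-5| × 4 = 20 m
Total distance = 100 m

100 m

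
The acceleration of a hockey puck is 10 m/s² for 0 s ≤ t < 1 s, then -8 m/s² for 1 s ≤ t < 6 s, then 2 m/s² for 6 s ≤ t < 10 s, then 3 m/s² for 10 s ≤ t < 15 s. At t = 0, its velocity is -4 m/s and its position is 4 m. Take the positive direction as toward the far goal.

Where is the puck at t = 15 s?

-277.5 m

On each constant-a segment, Δv = aΔt and Δx = v₀Δt + ½aΔt²; chain segment to segment.
0–1 s: v starts -4 m/s; Δx = -4·1 + ½·10·1² = 1 m; v ends 6 m/s.
1–6 s: v starts 6 m/s; Δx = 6·5 + ½·-8·5² = -70 m; v ends -34 m/s.
6–10 s: v starts -34 m/s; Δx = -34·4 + ½·2·4² = -120 m; v ends -26 m/s.
10–15 s: v starts -26 m/s; Δx = -26·5 + ½·3·5² = -92.5 m; v ends -11 m/s.
x(15) = 4 + Σ Δx = -277.5 m.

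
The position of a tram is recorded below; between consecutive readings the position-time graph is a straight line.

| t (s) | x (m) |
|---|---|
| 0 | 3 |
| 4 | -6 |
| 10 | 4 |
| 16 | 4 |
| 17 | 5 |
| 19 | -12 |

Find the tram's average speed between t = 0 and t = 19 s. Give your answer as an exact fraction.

37/19 m/s

Average speed = (total path length)/(elapsed time); on a piecewise-linear x-t graph the path length is Σ|Δx|.
0–4 s: |Δx| = |-6 − 3| = 9 m
4–10 s: |Δx| = |4 − -6| = 10 m
10–16 s: |Δx| = |4 − 4| = 0 m
16–17 s: |Δx| = |5 − 4| = 1 m
17–19 s: |Δx| = |-12 − 5| = 17 m
Total path = 37 m; average speed = 37/19 = 37/19 m/s.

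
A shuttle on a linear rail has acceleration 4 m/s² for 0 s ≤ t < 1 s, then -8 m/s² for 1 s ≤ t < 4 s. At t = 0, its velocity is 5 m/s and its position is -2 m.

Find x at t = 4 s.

On each constant-a segment, Δv = aΔt and Δx = v₀Δt + ½aΔt²; chain segment to segment.
0–1 s: v starts 5 m/s; Δx = 5·1 + ½·4·1² = 7 m; v ends 9 m/s.
1–4 s: v starts 9 m/s; Δx = 9·3 + ½·-8·3² = -9 m; v ends -15 m/s.
x(4) = -2 + Σ Δx = -4 m.

-4 m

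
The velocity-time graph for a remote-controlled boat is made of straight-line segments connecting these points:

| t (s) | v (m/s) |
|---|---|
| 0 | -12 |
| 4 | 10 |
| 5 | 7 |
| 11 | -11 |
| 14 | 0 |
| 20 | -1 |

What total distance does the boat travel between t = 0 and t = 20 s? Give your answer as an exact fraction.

Total distance travelled is ∫|v| dt — sum the magnitudes of each area piece.
0–4 s: v = 0 at t = 24/11 s; triangle areas 144/11 + 100/11 = 244/11 m
4–5 s: |½(10 + 7)(1)| = 8.5 m
5–11 s: v = 0 at t = 22/3 s; triangle areas 49/6 + 121/6 = 85/3 m
11–14 s: |½(-11 + 0)(3)| = 16.5 m
14–20 s: |½(0 + -1)(6)| = 3 m
Total distance = 2591/33 m

2591/33 m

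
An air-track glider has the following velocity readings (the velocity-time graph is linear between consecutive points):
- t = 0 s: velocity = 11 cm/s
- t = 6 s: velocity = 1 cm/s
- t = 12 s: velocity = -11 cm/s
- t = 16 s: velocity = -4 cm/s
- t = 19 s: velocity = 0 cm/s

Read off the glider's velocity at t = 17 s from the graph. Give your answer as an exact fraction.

On 16–19 s the graph is linear from -4 to 0 cm/s: v(17) = -4 + (0 − -4)·(17 − 16)/(19 − 16) = -8/3 cm/s.

-8/3 cm/s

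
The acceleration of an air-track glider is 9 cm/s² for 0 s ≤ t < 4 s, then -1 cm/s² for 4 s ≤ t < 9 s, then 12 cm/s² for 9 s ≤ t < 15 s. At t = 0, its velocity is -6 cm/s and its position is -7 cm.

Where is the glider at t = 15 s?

On each constant-a segment, Δv = aΔt and Δx = v₀Δt + ½aΔt²; chain segment to segment.
0–4 s: v starts -6 cm/s; Δx = -6·4 + ½·9·4² = 48 cm; v ends 30 cm/s.
4–9 s: v starts 30 cm/s; Δx = 30·5 + ½·-1·5² = 137.5 cm; v ends 25 cm/s.
9–15 s: v starts 25 cm/s; Δx = 25·6 + ½·12·6² = 366 cm; v ends 97 cm/s.
x(15) = -7 + Σ Δx = 544.5 cm.

544.5 cm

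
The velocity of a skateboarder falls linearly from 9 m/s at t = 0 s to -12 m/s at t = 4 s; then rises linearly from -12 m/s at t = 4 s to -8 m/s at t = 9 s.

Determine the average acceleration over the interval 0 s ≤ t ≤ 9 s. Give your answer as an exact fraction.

-17/9 m/s²

Average acceleration = Δv/Δt = (-8 − 9)/(9 − 0) = -17/9 m/s².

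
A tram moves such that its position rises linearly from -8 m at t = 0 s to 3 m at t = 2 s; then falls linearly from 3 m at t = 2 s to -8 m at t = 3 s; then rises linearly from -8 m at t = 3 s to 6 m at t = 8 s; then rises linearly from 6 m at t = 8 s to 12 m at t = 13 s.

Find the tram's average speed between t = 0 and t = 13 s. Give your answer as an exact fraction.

42/13 m/s

Average speed = (total path length)/(elapsed time); on a piecewise-linear x-t graph the path length is Σ|Δx|.
0–2 s: |Δx| = |3 − -8| = 11 m
2–3 s: |Δx| = |-8 − 3| = 11 m
3–8 s: |Δx| = |6 − -8| = 14 m
8–13 s: |Δx| = |12 − 6| = 6 m
Total path = 42 m; average speed = 42/13 = 42/13 m/s.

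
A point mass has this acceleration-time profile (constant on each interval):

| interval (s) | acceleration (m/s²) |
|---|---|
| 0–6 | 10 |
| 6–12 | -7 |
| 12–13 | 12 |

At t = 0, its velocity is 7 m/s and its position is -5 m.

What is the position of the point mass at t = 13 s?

On each constant-a segment, Δv = aΔt and Δx = v₀Δt + ½aΔt²; chain segment to segment.
0–6 s: v starts 7 m/s; Δx = 7·6 + ½·10·6² = 222 m; v ends 67 m/s.
6–12 s: v starts 67 m/s; Δx = 67·6 + ½·-7·6² = 276 m; v ends 25 m/s.
12–13 s: v starts 25 m/s; Δx = 25·1 + ½·12·1² = 31 m; v ends 37 m/s.
x(13) = -5 + Σ Δx = 524 m.

524 m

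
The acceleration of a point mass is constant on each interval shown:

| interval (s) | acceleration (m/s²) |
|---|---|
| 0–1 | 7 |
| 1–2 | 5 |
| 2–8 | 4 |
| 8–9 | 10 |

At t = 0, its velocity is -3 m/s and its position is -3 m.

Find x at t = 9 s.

On each constant-a segment, Δv = aΔt and Δx = v₀Δt + ½aΔt²; chain segment to segment.
0–1 s: v starts -3 m/s; Δx = -3·1 + ½·7·1² = 0.5 m; v ends 4 m/s.
1–2 s: v starts 4 m/s; Δx = 4·1 + ½·5·1² = 6.5 m; v ends 9 m/s.
2–8 s: v starts 9 m/s; Δx = 9·6 + ½·4·6² = 126 m; v ends 33 m/s.
8–9 s: v starts 33 m/s; Δx = 33·1 + ½·10·1² = 38 m; v ends 43 m/s.
x(9) = -3 + Σ Δx = 168 m.

168 m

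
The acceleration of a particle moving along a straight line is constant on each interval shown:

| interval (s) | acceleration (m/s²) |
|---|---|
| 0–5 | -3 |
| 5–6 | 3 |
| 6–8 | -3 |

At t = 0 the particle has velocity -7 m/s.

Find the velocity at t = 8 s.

Δv equals the area under the a-t graph; then v = v₀ + Δv.
0–5 s: -3 × 5 = -15 m/s
5–6 s: 3 × 1 = 3 m/s
6–8 s: -3 × 2 = -6 m/s
Δv = -18 m/s, so v(8) = -7 + (-18) = -25 m/s.

-25 m/s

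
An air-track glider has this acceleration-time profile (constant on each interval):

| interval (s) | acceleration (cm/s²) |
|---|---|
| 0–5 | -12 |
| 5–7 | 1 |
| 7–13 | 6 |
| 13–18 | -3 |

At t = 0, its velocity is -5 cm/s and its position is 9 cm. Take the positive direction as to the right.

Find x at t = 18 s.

-736.5 cm

On each constant-a segment, Δv = aΔt and Δx = v₀Δt + ½aΔt²; chain segment to segment.
0–5 s: v starts -5 cm/s; Δx = -5·5 + ½·-12·5² = -175 cm; v ends -65 cm/s.
5–7 s: v starts -65 cm/s; Δx = -65·2 + ½·1·2² = -128 cm; v ends -63 cm/s.
7–13 s: v starts -63 cm/s; Δx = -63·6 + ½·6·6² = -270 cm; v ends -27 cm/s.
13–18 s: v starts -27 cm/s; Δx = -27·5 + ½·-3·5² = -172.5 cm; v ends -42 cm/s.
x(18) = 9 + Σ Δx = -736.5 cm.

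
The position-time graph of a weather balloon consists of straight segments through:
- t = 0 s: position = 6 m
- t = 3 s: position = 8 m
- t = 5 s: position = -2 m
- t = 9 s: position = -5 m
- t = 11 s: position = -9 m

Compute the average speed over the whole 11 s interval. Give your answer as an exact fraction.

19/11 m/s

Average speed = (total path length)/(elapsed time); on a piecewise-linear x-t graph the path length is Σ|Δx|.
0–3 s: |Δx| = |8 − 6| = 2 m
3–5 s: |Δx| = |-2 − 8| = 10 m
5–9 s: |Δx| = |-5 − -2| = 3 m
9–11 s: |Δx| = |-9 − -5| = 4 m
Total path = 19 m; average speed = 19/11 = 19/11 m/s.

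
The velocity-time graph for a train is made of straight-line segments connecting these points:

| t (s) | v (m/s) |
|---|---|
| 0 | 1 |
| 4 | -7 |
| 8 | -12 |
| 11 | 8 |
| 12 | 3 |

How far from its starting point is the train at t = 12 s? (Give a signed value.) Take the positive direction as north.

Displacement is the signed area under the v-t curve.
0–4 s: ½(1 + -7)(4) = -12 m
4–8 s: ½(-7 + -12)(4) = -38 m
8–11 s: ½(-12 + 8)(3) = -6 m
11–12 s: ½(8 + 3)(1) = 5.5 m
Net displacement = -50.5 m

-50.5 m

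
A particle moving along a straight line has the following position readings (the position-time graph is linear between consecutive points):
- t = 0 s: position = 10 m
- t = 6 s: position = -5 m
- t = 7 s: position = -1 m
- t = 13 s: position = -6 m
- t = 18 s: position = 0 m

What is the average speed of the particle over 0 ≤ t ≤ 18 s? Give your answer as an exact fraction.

5/3 m/s

Average speed = (total path length)/(elapsed time); on a piecewise-linear x-t graph the path length is Σ|Δx|.
0–6 s: |Δx| = |-5 − 10| = 15 m
6–7 s: |Δx| = |-1 − -5| = 4 m
7–13 s: |Δx| = |-6 − -1| = 5 m
13–18 s: |Δx| = |0 − -6| = 6 m
Total path = 30 m; average speed = 30/18 = 5/3 m/s.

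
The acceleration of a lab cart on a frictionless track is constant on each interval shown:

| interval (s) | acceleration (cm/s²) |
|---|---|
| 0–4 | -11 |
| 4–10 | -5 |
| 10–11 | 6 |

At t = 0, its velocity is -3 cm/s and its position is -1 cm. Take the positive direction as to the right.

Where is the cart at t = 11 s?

-547 cm

On each constant-a segment, Δv = aΔt and Δx = v₀Δt + ½aΔt²; chain segment to segment.
0–4 s: v starts -3 cm/s; Δx = -3·4 + ½·-11·4² = -100 cm; v ends -47 cm/s.
4–10 s: v starts -47 cm/s; Δx = -47·6 + ½·-5·6² = -372 cm; v ends -77 cm/s.
10–11 s: v starts -77 cm/s; Δx = -77·1 + ½·6·1² = -74 cm; v ends -71 cm/s.
x(11) = -1 + Σ Δx = -547 cm.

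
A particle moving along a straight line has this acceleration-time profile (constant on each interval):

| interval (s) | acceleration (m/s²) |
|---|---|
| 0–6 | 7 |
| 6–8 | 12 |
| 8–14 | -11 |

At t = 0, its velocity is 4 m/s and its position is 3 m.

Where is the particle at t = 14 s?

On each constant-a segment, Δv = aΔt and Δx = v₀Δt + ½aΔt²; chain segment to segment.
0–6 s: v starts 4 m/s; Δx = 4·6 + ½·7·6² = 150 m; v ends 46 m/s.
6–8 s: v starts 46 m/s; Δx = 46·2 + ½·12·2² = 116 m; v ends 70 m/s.
8–14 s: v starts 70 m/s; Δx = 70·6 + ½·-11·6² = 222 m; v ends 4 m/s.
x(14) = 3 + Σ Δx = 491 m.

491 m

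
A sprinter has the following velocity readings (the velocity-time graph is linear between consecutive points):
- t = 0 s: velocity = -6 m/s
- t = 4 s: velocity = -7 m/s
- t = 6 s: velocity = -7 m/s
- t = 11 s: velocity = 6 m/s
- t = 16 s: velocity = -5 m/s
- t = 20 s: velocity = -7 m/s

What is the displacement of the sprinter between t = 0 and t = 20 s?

-64 m

Net displacement equals the area under the velocity-time graph (areas below the axis count negative).
0–4 s: ½(-6 + -7)(4) = -26 m
4–6 s: -7 × 2 = -14 m
6–11 s: ½(-7 + 6)(5) = -2.5 m
11–16 s: ½(6 + -5)(5) = 2.5 m
16–20 s: ½(-5 + -7)(4) = -24 m
Net displacement = -64 m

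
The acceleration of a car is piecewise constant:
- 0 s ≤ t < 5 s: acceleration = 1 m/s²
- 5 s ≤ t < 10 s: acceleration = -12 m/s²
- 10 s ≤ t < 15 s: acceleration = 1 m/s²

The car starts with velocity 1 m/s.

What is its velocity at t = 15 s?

Δv equals the area under the a-t graph; then v = v₀ + Δv.
0–5 s: 1 × 5 = 5 m/s
5–10 s: -12 × 5 = -60 m/s
10–15 s: 1 × 5 = 5 m/s
Δv = -50 m/s, so v(15) = 1 + (-50) = -49 m/s.

-49 m/s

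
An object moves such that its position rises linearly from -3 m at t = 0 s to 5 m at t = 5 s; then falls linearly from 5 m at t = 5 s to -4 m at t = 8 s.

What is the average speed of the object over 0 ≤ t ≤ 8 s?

Average speed = (total path length)/(elapsed time); on a piecewise-linear x-t graph the path length is Σ|Δx|.
0–5 s: |Δx| = |5 − -3| = 8 m
5–8 s: |Δx| = |-4 − 5| = 9 m
Total path = 17 m; average speed = 17/8 = 2.125 m/s.

2.125 m/s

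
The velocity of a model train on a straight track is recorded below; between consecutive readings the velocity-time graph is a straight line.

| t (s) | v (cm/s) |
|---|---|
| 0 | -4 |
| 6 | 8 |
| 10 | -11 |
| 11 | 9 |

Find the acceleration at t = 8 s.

-4.75 cm/s²

Acceleration is the slope of the v-t graph on 6–10 s: (-11 − 8)/(10 − 6) = -4.75 cm/s².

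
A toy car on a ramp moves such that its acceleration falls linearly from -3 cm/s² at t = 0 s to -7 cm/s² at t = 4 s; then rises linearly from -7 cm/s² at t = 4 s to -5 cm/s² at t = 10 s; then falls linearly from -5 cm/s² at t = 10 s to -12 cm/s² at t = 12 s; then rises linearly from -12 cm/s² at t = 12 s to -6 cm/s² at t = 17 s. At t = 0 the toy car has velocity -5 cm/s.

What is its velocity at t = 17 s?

Δv equals the area under the a-t graph; then v = v₀ + Δv.
0–4 s: ½(-3 + -7)(4) = -20 cm/s
4–10 s: ½(-7 + -5)(6) = -36 cm/s
10–12 s: ½(-5 + -12)(2) = -17 cm/s
12–17 s: ½(-12 + -6)(5) = -45 cm/s
Δv = -118 cm/s, so v(17) = -5 + (-118) = -123 cm/s.

-123 cm/s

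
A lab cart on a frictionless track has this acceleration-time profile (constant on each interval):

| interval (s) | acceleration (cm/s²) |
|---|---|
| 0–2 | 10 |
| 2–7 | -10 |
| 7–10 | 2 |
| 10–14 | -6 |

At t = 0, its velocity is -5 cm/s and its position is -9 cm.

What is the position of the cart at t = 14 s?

On each constant-a segment, Δv = aΔt and Δx = v₀Δt + ½aΔt²; chain segment to segment.
0–2 s: v starts -5 cm/s; Δx = -5·2 + ½·10·2² = 10 cm; v ends 15 cm/s.
2–7 s: v starts 15 cm/s; Δx = 15·5 + ½·-10·5² = -50 cm; v ends -35 cm/s.
7–10 s: v starts -35 cm/s; Δx = -35·3 + ½·2·3² = -96 cm; v ends -29 cm/s.
10–14 s: v starts -29 cm/s; Δx = -29·4 + ½·-6·4² = -164 cm; v ends -53 cm/s.
x(14) = -9 + Σ Δx = -309 cm.

-309 cm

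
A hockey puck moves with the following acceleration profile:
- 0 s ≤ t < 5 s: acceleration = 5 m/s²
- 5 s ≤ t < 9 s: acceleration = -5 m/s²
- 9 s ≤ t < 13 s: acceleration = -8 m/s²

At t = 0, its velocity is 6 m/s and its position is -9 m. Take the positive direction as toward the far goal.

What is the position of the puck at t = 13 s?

On each constant-a segment, Δv = aΔt and Δx = v₀Δt + ½aΔt²; chain segment to segment.
0–5 s: v starts 6 m/s; Δx = 6·5 + ½·5·5² = 92.5 m; v ends 31 m/s.
5–9 s: v starts 31 m/s; Δx = 31·4 + ½·-5·4² = 84 m; v ends 11 m/s.
9–13 s: v starts 11 m/s; Δx = 11·4 + ½·-8·4² = -20 m; v ends -21 m/s.
x(13) = -9 + Σ Δx = 147.5 m.

147.5 m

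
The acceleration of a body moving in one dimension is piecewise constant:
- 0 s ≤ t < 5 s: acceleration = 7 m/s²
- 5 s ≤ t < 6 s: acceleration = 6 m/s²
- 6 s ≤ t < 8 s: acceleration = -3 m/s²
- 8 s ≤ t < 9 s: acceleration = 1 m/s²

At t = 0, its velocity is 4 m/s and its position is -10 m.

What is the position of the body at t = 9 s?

On each constant-a segment, Δv = aΔt and Δx = v₀Δt + ½aΔt²; chain segment to segment.
0–5 s: v starts 4 m/s; Δx = 4·5 + ½·7·5² = 107.5 m; v ends 39 m/s.
5–6 s: v starts 39 m/s; Δx = 39·1 + ½·6·1² = 42 m; v ends 45 m/s.
6–8 s: v starts 45 m/s; Δx = 45·2 + ½·-3·2² = 84 m; v ends 39 m/s.
8–9 s: v starts 39 m/s; Δx = 39·1 + ½·1·1² = 39.5 m; v ends 40 m/s.
x(9) = -10 + Σ Δx = 263 m.

263 m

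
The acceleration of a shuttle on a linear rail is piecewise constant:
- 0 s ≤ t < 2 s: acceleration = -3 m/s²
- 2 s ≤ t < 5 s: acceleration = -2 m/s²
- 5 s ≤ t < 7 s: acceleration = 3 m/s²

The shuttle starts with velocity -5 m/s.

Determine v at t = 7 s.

-11 m/s

Δv equals the area under the a-t graph; then v = v₀ + Δv.
0–2 s: -3 × 2 = -6 m/s
2–5 s: -2 × 3 = -6 m/s
5–7 s: 3 × 2 = 6 m/s
Δv = -6 m/s, so v(7) = -5 + (-6) = -11 m/s.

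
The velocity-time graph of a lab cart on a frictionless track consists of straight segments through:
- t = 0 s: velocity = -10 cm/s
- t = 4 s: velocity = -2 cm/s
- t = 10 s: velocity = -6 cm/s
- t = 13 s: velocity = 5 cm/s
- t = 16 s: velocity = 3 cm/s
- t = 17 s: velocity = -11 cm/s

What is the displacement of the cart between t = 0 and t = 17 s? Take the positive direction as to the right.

-41.5 cm

Displacement is the signed area under the v-t curve.
0–4 s: ½(-10 + -2)(4) = -24 cm
4–10 s: ½(-2 + -6)(6) = -24 cm
10–13 s: ½(-6 + 5)(3) = -1.5 cm
13–16 s: ½(5 + 3)(3) = 12 cm
16–17 s: ½(3 + -11)(1) = -4 cm
Net displacement = -41.5 cm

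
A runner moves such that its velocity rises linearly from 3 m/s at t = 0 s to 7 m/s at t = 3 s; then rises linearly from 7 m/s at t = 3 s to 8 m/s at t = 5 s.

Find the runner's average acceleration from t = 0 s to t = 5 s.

1 m/s²

Average acceleration = Δv/Δt = (8 − 3)/(5 − 0) = 1 m/s².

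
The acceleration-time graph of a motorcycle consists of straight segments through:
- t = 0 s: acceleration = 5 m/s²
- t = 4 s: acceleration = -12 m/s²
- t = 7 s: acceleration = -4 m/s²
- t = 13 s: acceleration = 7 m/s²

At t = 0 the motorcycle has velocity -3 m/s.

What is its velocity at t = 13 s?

-32 m/s

Δv equals the area under the a-t graph; then v = v₀ + Δv.
0–4 s: ½(5 + -12)(4) = -14 m/s
4–7 s: ½(-12 + -4)(3) = -24 m/s
7–13 s: ½(-4 + 7)(6) = 9 m/s
Δv = -29 m/s, so v(13) = -3 + (-29) = -32 m/s.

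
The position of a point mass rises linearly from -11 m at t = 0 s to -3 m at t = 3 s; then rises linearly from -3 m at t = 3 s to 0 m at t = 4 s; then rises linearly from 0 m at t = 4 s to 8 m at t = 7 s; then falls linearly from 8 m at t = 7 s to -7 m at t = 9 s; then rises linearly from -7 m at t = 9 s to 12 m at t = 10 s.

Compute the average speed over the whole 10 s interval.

5.3 m/s

Average speed = (total path length)/(elapsed time); on a piecewise-linear x-t graph the path length is Σ|Δx|.
0–3 s: |Δx| = |-3 − -11| = 8 m
3–4 s: |Δx| = |0 − -3| = 3 m
4–7 s: |Δx| = |8 − 0| = 8 m
7–9 s: |Δx| = |-7 − 8| = 15 m
9–10 s: |Δx| = |12 − -7| = 19 m
Total path = 53 m; average speed = 53/10 = 5.3 m/s.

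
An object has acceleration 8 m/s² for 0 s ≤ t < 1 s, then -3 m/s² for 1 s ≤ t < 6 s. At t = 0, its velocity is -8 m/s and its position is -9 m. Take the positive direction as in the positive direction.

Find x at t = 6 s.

On each constant-a segment, Δv = aΔt and Δx = v₀Δt + ½aΔt²; chain segment to segment.
0–1 s: v starts -8 m/s; Δx = -8·1 + ½·8·1² = -4 m; v ends 0 m/s.
1–6 s: v starts 0 m/s; Δx = 0·5 + ½·-3·5² = -37.5 m; v ends -15 m/s.
x(6) = -9 + Σ Δx = -50.5 m.

-50.5 m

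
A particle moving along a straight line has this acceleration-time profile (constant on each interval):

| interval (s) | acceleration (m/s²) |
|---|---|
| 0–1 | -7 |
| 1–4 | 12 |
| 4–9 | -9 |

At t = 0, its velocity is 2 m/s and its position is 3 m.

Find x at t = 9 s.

On each constant-a segment, Δv = aΔt and Δx = v₀Δt + ½aΔt²; chain segment to segment.
0–1 s: v starts 2 m/s; Δx = 2·1 + ½·-7·1² = -1.5 m; v ends -5 m/s.
1–4 s: v starts -5 m/s; Δx = -5·3 + ½·12·3² = 39 m; v ends 31 m/s.
4–9 s: v starts 31 m/s; Δx = 31·5 + ½·-9·5² = 42.5 m; v ends -14 m/s.
x(9) = 3 + Σ Δx = 83 m.

83 m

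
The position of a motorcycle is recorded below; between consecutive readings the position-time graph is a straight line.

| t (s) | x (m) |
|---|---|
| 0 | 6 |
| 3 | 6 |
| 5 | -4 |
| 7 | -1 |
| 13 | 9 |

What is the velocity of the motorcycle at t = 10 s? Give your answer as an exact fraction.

Velocity is the slope of the x-t graph on 7–13 s: (9 − -1)/(13 − 7) = 5/3 m/s.

5/3 m/s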